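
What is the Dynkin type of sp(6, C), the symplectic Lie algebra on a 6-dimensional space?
This is sp(6), which has dimension 6(6+1)/2 = 21 and rank 6/2 = 3. In the classification of classical Lie algebras, the symplectic algebra sp(2n) has type C_n; here n = 3, so the Dynkin diagram is a chain of 3 nodes with a double edge at one end; the terminal node there is the unique long simple root (C_3). Hence the type is C_3.

C3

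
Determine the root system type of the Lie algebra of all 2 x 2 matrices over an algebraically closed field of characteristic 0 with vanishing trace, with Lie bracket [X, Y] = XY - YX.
A1

This is sl(2), which has dimension 2^2 - 1 = 3 and rank 2 - 1 = 1 (a Cartan subalgebra is the diagonal traceless matrices). In the classification of classical Lie algebras, the special linear algebra sl(n+1) has type A_n; here n = 1, so the Dynkin diagram is a chain of 1 nodes with single edges (A_1). Hence the type is A_1.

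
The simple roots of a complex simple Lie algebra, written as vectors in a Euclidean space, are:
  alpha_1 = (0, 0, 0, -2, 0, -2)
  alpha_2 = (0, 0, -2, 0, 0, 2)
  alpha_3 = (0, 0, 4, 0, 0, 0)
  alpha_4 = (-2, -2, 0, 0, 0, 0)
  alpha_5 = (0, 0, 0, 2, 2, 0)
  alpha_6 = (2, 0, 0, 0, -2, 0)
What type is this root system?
type C_6

Compute the Cartan integers a_ij = 2(alpha_i, alpha_j)/(alpha_j, alpha_j); the resulting 6x6 Cartan matrix is
[[2, -1, 0, 0, -1, 0], [-1, 2, -1, 0, 0, 0], [0, -2, 2, 0, 0, 0], [0, 0, 0, 2, 0, -1], [-1, 0, 0, 0, 2, -1], [0, 0, 0, -1, -1, 2]].
The roots have two lengths (squared-length ratio 2:1); the short ones are alpha_{1,2,4,5,6}. The associated Dynkin diagram is a chain of 6 nodes with a double edge at one end; the terminal node there is the unique long simple root (C_6), so the type is C_6 (the algebra sp(12)).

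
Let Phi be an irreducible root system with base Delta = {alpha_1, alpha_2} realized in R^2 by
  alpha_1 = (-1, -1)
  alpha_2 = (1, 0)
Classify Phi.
B_2

Compute the Cartan integers a_ij = 2(alpha_i, alpha_j)/(alpha_j, alpha_j); the resulting 2x2 Cartan matrix is
[[2, -2], [-1, 2]].
The roots have two lengths (squared-length ratio 2:1); the short ones are alpha_{2}. The associated Dynkin diagram is a chain of 2 nodes with a double edge at one end; the terminal node there is the unique short simple root (B_2), so the type is B_2 (the algebra so(5)).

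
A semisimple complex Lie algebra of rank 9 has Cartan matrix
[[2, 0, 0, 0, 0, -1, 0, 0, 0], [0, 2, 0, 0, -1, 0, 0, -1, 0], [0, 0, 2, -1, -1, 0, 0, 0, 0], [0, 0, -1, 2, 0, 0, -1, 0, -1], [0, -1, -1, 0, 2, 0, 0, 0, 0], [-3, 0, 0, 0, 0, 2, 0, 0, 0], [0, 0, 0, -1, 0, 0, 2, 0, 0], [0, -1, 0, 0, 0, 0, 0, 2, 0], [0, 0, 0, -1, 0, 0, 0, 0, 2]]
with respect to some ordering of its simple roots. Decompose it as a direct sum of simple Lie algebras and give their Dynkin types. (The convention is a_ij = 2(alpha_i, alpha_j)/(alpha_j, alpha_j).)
The diagram associated to this matrix has two connected components: the simple roots {alpha_2, alpha_3, alpha_4, alpha_5, alpha_7, alpha_8, alpha_9} form a chain of 5 nodes with a fork of two nodes at one end (D_7), and {alpha_1, alpha_6} form two nodes joined by a triple edge (G_2). A semisimple Lie algebra decomposes uniquely as the direct sum of simple ideals, one per connected component of its Dynkin diagram, so g ≅ D_7 ⊕ G_2 (dimension 91 + 14 = 105).

D7 + G2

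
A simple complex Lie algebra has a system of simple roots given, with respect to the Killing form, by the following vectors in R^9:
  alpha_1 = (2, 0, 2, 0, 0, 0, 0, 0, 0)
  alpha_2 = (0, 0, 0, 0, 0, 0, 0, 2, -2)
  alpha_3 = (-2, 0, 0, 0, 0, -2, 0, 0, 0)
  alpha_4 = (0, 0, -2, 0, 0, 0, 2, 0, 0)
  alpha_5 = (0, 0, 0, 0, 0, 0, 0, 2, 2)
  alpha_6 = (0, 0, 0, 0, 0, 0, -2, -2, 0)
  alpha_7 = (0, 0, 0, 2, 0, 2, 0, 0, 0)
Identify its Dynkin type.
Compute the Cartan integers a_ij = 2(alpha_i, alpha_j)/(alpha_j, alpha_j); the resulting 7x7 Cartan matrix is
[[2, 0, -1, -1, 0, 0, 0], [0, 2, 0, 0, 0, -1, 0], [-1, 0, 2, 0, 0, 0, -1], [-1, 0, 0, 2, 0, -1, 0], [0, 0, 0, 0, 2, -1, 0], [0, -1, 0, -1, -1, 2, 0], [0, 0, -1, 0, 0, 0, 2]].
All simple roots have the same length, so the diagram is simply laced. The associated Dynkin diagram is a chain of 5 nodes with a fork of two nodes at one end (D_7), so the type is D_7 (the algebra so(14)).

type D_7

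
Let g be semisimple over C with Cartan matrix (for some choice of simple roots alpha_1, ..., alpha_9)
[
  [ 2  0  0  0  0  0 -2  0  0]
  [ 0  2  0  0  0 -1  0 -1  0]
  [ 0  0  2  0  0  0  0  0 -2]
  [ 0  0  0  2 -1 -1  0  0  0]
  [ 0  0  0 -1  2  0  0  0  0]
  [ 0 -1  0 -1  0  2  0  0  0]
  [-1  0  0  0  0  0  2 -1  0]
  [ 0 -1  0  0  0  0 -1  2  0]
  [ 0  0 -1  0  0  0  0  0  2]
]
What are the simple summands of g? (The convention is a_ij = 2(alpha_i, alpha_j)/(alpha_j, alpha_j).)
The diagram associated to this matrix has two connected components: the simple roots {alpha_3, alpha_9} form a chain of 2 nodes with a double edge at one end; the terminal node there is the unique short simple root (B_2), and {alpha_1, alpha_2, alpha_4, alpha_5, alpha_6, alpha_7, alpha_8} form a chain of 7 nodes with a double edge at one end; the terminal node there is the unique long simple root (C_7). A semisimple Lie algebra decomposes uniquely as the direct sum of simple ideals, one per connected component of its Dynkin diagram, so g ≅ B_2 ⊕ C_7 (dimension 10 + 105 = 115).

type B_2 + type C_7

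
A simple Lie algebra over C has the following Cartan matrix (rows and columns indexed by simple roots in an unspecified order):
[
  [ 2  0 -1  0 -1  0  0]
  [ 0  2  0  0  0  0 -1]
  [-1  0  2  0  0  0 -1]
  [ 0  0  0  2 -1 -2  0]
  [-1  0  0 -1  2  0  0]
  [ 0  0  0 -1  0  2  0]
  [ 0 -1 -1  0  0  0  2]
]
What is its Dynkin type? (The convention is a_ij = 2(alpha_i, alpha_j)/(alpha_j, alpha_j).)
B7

The matrix has rank 7 with 2's on the diagonal. Reading the off-diagonal entries as Dynkin edges (a single edge where a_ij = a_ji = -1; a double or triple edge where a_ij * a_ji = 2 or 3), the diagram is a chain of 7 nodes with a double edge at one end; the terminal node there is the unique short simple root (B_7). One simple-root ordering that puts it in standard form is (alpha_2, alpha_7, alpha_3, alpha_1, alpha_5, alpha_4, alpha_6). So the algebra is type B_7, i.e. so(15).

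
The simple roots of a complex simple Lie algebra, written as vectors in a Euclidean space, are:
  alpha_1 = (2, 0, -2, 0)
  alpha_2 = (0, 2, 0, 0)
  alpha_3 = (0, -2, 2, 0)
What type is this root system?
Compute the Cartan integers a_ij = 2(alpha_i, alpha_j)/(alpha_j, alpha_j); the resulting 3x3 Cartan matrix is
[[2, 0, -1], [0, 2, -1], [-1, -2, 2]].
The roots have two lengths (squared-length ratio 2:1); the short ones are alpha_{2}. The associated Dynkin diagram is a chain of 3 nodes with a double edge at one end; the terminal node there is the unique short simple root (B_3), so the type is B_3 (the algebra so(7)).

B3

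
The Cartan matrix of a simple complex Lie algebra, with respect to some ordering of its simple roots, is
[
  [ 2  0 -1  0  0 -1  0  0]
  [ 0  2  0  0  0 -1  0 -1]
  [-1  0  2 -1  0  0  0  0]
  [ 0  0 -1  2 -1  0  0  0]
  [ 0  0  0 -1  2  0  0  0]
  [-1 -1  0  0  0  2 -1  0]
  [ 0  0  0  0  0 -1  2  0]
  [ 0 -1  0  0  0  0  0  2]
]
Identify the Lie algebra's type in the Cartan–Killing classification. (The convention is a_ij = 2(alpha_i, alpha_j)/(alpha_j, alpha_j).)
E_8

The matrix has rank 8 with 2's on the diagonal. Reading the off-diagonal entries as Dynkin edges (a single edge where a_ij = a_ji = -1; a double or triple edge where a_ij * a_ji = 2 or 3), the diagram is a chain of 7 nodes with one extra node attached to the third node from one end (E_8). One simple-root ordering that puts it in standard form is (alpha_8, alpha_7, alpha_2, alpha_6, alpha_1, alpha_3, alpha_4, alpha_5). So the algebra is type E_8.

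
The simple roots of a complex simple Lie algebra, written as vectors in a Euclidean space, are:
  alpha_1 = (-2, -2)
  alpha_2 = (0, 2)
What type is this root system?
B2

Compute the Cartan integers a_ij = 2(alpha_i, alpha_j)/(alpha_j, alpha_j); the resulting 2x2 Cartan matrix is
[[2, -2], [-1, 2]].
The roots have two lengths (squared-length ratio 2:1); the short ones are alpha_{2}. The associated Dynkin diagram is a chain of 2 nodes with a double edge at one end; the terminal node there is the unique short simple root (B_2), so the type is B_2 (the algebra so(5)).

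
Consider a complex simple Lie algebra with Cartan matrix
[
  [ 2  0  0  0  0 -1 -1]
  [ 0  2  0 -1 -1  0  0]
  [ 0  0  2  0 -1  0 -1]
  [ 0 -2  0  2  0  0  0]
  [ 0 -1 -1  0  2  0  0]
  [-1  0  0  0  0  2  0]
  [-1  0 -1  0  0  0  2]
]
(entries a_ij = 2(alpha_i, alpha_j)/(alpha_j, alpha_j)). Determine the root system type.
C_7 (sp(14))

The matrix has rank 7 with 2's on the diagonal. Reading the off-diagonal entries as Dynkin edges (a single edge where a_ij = a_ji = -1; a double or triple edge where a_ij * a_ji = 2 or 3), the diagram is a chain of 7 nodes with a double edge at one end; the terminal node there is the unique long simple root (C_7). One simple-root ordering that puts it in standard form is (alpha_6, alpha_1, alpha_7, alpha_3, alpha_5, alpha_2, alpha_4). So the algebra is type C_7, i.e. sp(14).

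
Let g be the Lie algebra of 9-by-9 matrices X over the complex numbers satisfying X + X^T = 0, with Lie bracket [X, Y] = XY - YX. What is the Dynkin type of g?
This is so(9) with 9 odd, which has dimension 9(9-1)/2 = 36 and rank (9-1)/2 = 4. In the classification of classical Lie algebras, the orthogonal algebra so(2n+1) in an odd number of variables has type B_n; here n = 4, so the Dynkin diagram is a chain of 4 nodes with a double edge at one end; the terminal node there is the unique short simple root (B_4). Hence the type is B_4.

B4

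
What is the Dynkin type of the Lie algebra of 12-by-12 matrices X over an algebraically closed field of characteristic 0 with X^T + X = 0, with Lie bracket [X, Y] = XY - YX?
D6

This is so(12) with 12 even, which has dimension 12(12-1)/2 = 66 and rank 12/2 = 6. In the classification of classical Lie algebras, the orthogonal algebra so(2n) in an even number of variables has type D_n; here n = 6, so the Dynkin diagram is a chain of 4 nodes with a fork of two nodes at one end (D_6). Hence the type is D_6.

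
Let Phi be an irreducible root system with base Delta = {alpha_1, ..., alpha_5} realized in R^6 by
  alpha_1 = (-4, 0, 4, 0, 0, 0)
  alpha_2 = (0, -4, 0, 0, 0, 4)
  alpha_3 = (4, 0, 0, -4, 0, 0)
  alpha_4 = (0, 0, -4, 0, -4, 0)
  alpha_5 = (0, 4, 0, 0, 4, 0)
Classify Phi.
Compute the Cartan integers a_ij = 2(alpha_i, alpha_j)/(alpha_j, alpha_j); the resulting 5x5 Cartan matrix is
[[2, 0, -1, -1, 0], [0, 2, 0, 0, -1], [-1, 0, 2, 0, 0], [-1, 0, 0, 2, -1], [0, -1, 0, -1, 2]].
All simple roots have the same length, so the diagram is simply laced. The associated Dynkin diagram is a chain of 5 nodes with single edges (A_5), so the type is A_5 (the algebra sl(6)).

A_5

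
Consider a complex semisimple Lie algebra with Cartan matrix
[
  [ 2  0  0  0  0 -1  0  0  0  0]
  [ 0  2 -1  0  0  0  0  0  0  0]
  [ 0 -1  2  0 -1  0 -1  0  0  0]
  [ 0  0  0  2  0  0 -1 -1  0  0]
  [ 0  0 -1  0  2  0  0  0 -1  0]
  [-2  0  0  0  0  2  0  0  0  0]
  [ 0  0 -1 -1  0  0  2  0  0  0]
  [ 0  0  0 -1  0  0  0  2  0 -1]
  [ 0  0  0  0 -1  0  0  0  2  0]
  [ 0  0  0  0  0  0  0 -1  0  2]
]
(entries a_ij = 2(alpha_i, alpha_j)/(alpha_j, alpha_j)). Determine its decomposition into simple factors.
The diagram associated to this matrix has two connected components: the simple roots {alpha_1, alpha_6} form a chain of 2 nodes with a double edge at one end; the terminal node there is the unique short simple root (B_2), and {alpha_2, alpha_3, alpha_4, alpha_5, alpha_7, alpha_8, alpha_9, alpha_10} form a chain of 7 nodes with one extra node attached to the third node from one end (E_8). A semisimple Lie algebra decomposes uniquely as the direct sum of simple ideals, one per connected component of its Dynkin diagram, so g ≅ B_2 ⊕ E_8 (dimension 10 + 248 = 258).

B2 + E8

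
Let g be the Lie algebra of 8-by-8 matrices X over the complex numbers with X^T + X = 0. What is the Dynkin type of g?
This is so(8) with 8 even, which has dimension 8(8-1)/2 = 28 and rank 8/2 = 4. In the classification of classical Lie algebras, the orthogonal algebra so(2n) in an even number of variables has type D_n; here n = 4, so the Dynkin diagram is a chain of 2 nodes with a fork of two nodes at one end (D_4). Hence the type is D_4.

D_4 (so(8))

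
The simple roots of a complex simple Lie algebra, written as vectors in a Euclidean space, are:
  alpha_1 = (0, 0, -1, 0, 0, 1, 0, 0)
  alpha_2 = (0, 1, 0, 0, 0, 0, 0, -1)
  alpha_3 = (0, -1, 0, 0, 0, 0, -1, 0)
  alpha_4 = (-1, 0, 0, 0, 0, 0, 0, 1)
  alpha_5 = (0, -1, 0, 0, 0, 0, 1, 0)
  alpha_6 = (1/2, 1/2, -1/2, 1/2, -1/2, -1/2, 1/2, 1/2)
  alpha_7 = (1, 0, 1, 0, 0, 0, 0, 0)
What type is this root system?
E_7

Compute the Cartan integers a_ij = 2(alpha_i, alpha_j)/(alpha_j, alpha_j); the resulting 7x7 Cartan matrix is
[[2, 0, 0, 0, 0, 0, -1], [0, 2, -1, -1, -1, 0, 0], [0, -1, 2, 0, 0, -1, 0], [0, -1, 0, 2, 0, 0, -1], [0, -1, 0, 0, 2, 0, 0], [0, 0, -1, 0, 0, 2, 0], [-1, 0, 0, -1, 0, 0, 2]].
All simple roots have the same length, so the diagram is simply laced. The associated Dynkin diagram is a chain of 6 nodes with one extra node attached to the third node from one end (E_7), so the type is E_7.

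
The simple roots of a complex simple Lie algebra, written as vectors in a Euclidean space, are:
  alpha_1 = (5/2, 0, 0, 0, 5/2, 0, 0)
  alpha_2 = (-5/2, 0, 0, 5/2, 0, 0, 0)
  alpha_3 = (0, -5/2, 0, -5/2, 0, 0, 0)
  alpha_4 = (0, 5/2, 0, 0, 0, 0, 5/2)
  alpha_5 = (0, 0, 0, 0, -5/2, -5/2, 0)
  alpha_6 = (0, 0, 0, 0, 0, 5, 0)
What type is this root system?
C6

Compute the Cartan integers a_ij = 2(alpha_i, alpha_j)/(alpha_j, alpha_j); the resulting 6x6 Cartan matrix is
[[2, -1, 0, 0, -1, 0], [-1, 2, -1, 0, 0, 0], [0, -1, 2, -1, 0, 0], [0, 0, -1, 2, 0, 0], [-1, 0, 0, 0, 2, -1], [0, 0, 0, 0, -2, 2]].
The roots have two lengths (squared-length ratio 2:1); the short ones are alpha_{1,2,3,4,5}. The associated Dynkin diagram is a chain of 6 nodes with a double edge at one end; the terminal node there is the unique long simple root (C_6), so the type is C_6 (the algebra sp(12)).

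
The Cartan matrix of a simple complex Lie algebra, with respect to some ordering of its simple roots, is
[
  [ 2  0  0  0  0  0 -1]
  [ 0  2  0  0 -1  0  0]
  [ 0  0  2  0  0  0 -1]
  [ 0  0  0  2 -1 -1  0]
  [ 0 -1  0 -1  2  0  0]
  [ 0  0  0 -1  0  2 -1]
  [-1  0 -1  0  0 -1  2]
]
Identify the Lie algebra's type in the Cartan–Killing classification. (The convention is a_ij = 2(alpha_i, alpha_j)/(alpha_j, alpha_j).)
D_7

The matrix has rank 7 with 2's on the diagonal. Reading the off-diagonal entries as Dynkin edges (a single edge where a_ij = a_ji = -1; a double or triple edge where a_ij * a_ji = 2 or 3), the diagram is a chain of 5 nodes with a fork of two nodes at one end (D_7). One simple-root ordering that puts it in standard form is (alpha_2, alpha_5, alpha_4, alpha_6, alpha_7, alpha_1, alpha_3). So the algebra is type D_7, i.e. so(14).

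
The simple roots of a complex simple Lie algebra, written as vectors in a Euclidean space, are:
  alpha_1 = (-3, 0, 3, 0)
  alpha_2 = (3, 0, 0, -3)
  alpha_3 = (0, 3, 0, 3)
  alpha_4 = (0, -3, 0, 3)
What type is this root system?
Compute the Cartan integers a_ij = 2(alpha_i, alpha_j)/(alpha_j, alpha_j); the resulting 4x4 Cartan matrix is
[[2, -1, 0, 0], [-1, 2, -1, -1], [0, -1, 2, 0], [0, -1, 0, 2]].
All simple roots have the same length, so the diagram is simply laced. The associated Dynkin diagram is a chain of 2 nodes with a fork of two nodes at one end (D_4), so the type is D_4 (the algebra so(8)).

type D_4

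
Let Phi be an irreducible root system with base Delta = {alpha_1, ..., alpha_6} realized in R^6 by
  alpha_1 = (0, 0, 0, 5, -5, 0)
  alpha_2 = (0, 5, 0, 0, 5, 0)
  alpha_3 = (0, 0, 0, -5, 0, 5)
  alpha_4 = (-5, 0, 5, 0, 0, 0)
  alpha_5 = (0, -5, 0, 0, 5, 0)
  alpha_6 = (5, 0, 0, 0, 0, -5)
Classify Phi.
type D_6

Compute the Cartan integers a_ij = 2(alpha_i, alpha_j)/(alpha_j, alpha_j); the resulting 6x6 Cartan matrix is
[[2, -1, -1, 0, -1, 0], [-1, 2, 0, 0, 0, 0], [-1, 0, 2, 0, 0, -1], [0, 0, 0, 2, 0, -1], [-1, 0, 0, 0, 2, 0], [0, 0, -1, -1, 0, 2]].
All simple roots have the same length, so the diagram is simply laced. The associated Dynkin diagram is a chain of 4 nodes with a fork of two nodes at one end (D_6), so the type is D_6 (the algebra so(12)).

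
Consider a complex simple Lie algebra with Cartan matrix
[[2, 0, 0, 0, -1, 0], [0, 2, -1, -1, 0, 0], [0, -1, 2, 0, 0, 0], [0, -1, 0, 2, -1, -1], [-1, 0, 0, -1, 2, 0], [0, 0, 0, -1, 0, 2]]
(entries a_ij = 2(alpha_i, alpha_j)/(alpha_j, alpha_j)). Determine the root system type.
The matrix has rank 6 with 2's on the diagonal. Reading the off-diagonal entries as Dynkin edges (a single edge where a_ij = a_ji = -1; a double or triple edge where a_ij * a_ji = 2 or 3), the diagram is a chain of 5 nodes with one extra node attached to the third node from one end (E_6). One simple-root ordering that puts it in standard form is (alpha_3, alpha_6, alpha_2, alpha_4, alpha_5, alpha_1). So the algebra is type E_6.

E6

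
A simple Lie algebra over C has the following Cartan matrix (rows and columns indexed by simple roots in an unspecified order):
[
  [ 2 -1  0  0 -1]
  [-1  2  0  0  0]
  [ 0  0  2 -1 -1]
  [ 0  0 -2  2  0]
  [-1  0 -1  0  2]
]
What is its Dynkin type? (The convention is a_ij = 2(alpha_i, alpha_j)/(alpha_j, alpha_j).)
C_5 (sp(10))

The matrix has rank 5 with 2's on the diagonal. Reading the off-diagonal entries as Dynkin edges (a single edge where a_ij = a_ji = -1; a double or triple edge where a_ij * a_ji = 2 or 3), the diagram is a chain of 5 nodes with a double edge at one end; the terminal node there is the unique long simple root (C_5). One simple-root ordering that puts it in standard form is (alpha_2, alpha_1, alpha_5, alpha_3, alpha_4). So the algebra is type C_5, i.e. sp(10).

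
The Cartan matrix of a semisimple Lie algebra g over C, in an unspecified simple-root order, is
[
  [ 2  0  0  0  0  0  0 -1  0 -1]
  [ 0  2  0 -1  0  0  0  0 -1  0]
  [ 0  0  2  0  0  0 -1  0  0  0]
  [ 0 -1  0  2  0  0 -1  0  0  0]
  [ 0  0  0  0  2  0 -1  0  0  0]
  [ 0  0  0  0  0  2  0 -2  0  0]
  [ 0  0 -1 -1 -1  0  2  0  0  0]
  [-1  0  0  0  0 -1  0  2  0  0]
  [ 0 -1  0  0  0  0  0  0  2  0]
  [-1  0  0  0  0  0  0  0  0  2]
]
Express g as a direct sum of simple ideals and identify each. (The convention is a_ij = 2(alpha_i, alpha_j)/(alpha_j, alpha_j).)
The diagram associated to this matrix has two connected components: the simple roots {alpha_1, alpha_6, alpha_8, alpha_10} form a chain of 4 nodes with a double edge at one end; the terminal node there is the unique long simple root (C_4), and {alpha_2, alpha_3, alpha_4, alpha_5, alpha_7, alpha_9} form a chain of 4 nodes with a fork of two nodes at one end (D_6). A semisimple Lie algebra decomposes uniquely as the direct sum of simple ideals, one per connected component of its Dynkin diagram, so g ≅ C_4 ⊕ D_6 (dimension 36 + 66 = 102).

type C_4 ⊕ type D_6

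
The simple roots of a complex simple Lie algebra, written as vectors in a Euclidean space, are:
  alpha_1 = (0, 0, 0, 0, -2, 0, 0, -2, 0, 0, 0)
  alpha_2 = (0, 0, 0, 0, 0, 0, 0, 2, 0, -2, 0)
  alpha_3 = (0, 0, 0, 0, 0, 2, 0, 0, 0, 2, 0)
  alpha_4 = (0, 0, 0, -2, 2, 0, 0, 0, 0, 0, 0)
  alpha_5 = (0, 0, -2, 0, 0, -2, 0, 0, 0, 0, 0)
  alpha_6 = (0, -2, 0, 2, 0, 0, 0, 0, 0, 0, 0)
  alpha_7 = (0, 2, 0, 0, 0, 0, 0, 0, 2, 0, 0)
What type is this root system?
Compute the Cartan integers a_ij = 2(alpha_i, alpha_j)/(alpha_j, alpha_j); the resulting 7x7 Cartan matrix is
[[2, -1, 0, -1, 0, 0, 0], [-1, 2, -1, 0, 0, 0, 0], [0, -1, 2, 0, -1, 0, 0], [-1, 0, 0, 2, 0, -1, 0], [0, 0, -1, 0, 2, 0, 0], [0, 0, 0, -1, 0, 2, -1], [0, 0, 0, 0, 0, -1, 2]].
All simple roots have the same length, so the diagram is simply laced. The associated Dynkin diagram is a chain of 7 nodes with single edges (A_7), so the type is A_7 (the algebra sl(8)).

A_7 (sl(8))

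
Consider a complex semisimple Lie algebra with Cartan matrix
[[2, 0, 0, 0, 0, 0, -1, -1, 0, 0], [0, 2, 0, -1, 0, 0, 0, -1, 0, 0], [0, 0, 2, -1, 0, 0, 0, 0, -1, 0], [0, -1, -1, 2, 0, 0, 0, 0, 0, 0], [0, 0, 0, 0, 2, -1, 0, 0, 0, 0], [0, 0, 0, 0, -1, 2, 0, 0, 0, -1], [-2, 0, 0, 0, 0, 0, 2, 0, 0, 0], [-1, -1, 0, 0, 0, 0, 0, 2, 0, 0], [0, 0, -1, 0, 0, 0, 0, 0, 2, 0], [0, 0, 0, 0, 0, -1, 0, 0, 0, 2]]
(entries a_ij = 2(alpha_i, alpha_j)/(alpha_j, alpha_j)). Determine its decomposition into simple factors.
The diagram associated to this matrix has two connected components: the simple roots {alpha_5, alpha_6, alpha_10} form a chain of 3 nodes with single edges (A_3), and {alpha_1, alpha_2, alpha_3, alpha_4, alpha_7, alpha_8, alpha_9} form a chain of 7 nodes with a double edge at one end; the terminal node there is the unique long simple root (C_7). A semisimple Lie algebra decomposes uniquely as the direct sum of simple ideals, one per connected component of its Dynkin diagram, so g ≅ A_3 ⊕ C_7 (dimension 15 + 105 = 120).

A3 + C7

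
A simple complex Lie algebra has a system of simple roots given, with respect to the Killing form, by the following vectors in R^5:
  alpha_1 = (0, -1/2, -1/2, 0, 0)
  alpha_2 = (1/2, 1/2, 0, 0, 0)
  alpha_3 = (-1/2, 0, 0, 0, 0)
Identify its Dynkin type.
B_3

Compute the Cartan integers a_ij = 2(alpha_i, alpha_j)/(alpha_j, alpha_j); the resulting 3x3 Cartan matrix is
[[2, -1, 0], [-1, 2, -2], [0, -1, 2]].
The roots have two lengths (squared-length ratio 2:1); the short ones are alpha_{3}. The associated Dynkin diagram is a chain of 3 nodes with a double edge at one end; the terminal node there is the unique short simple root (B_3), so the type is B_3 (the algebra so(7)).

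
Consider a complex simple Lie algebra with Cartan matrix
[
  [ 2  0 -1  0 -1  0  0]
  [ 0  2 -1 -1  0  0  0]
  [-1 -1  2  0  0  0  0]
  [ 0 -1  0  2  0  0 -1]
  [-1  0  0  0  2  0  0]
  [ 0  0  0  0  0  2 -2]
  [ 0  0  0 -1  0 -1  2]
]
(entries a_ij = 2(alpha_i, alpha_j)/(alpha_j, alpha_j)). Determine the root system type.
C7

The matrix has rank 7 with 2's on the diagonal. Reading the off-diagonal entries as Dynkin edges (a single edge where a_ij = a_ji = -1; a double or triple edge where a_ij * a_ji = 2 or 3), the diagram is a chain of 7 nodes with a double edge at one end; the terminal node there is the unique long simple root (C_7). One simple-root ordering that puts it in standard form is (alpha_5, alpha_1, alpha_3, alpha_2, alpha_4, alpha_7, alpha_6). So the algebra is type C_7, i.e. sp(14).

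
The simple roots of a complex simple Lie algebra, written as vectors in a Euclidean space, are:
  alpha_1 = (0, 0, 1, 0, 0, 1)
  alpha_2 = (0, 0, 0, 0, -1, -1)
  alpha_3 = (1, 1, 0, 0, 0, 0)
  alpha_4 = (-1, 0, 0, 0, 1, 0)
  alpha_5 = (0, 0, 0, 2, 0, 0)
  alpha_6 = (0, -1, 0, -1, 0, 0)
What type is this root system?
Compute the Cartan integers a_ij = 2(alpha_i, alpha_j)/(alpha_j, alpha_j); the resulting 6x6 Cartan matrix is
[[2, -1, 0, 0, 0, 0], [-1, 2, 0, -1, 0, 0], [0, 0, 2, -1, 0, -1], [0, -1, -1, 2, 0, 0], [0, 0, 0, 0, 2, -2], [0, 0, -1, 0, -1, 2]].
The roots have two lengths (squared-length ratio 2:1); the short ones are alpha_{1,2,3,4,6}. The associated Dynkin diagram is a chain of 6 nodes with a double edge at one end; the terminal node there is the unique long simple root (C_6), so the type is C_6 (the algebra sp(12)).

type C_6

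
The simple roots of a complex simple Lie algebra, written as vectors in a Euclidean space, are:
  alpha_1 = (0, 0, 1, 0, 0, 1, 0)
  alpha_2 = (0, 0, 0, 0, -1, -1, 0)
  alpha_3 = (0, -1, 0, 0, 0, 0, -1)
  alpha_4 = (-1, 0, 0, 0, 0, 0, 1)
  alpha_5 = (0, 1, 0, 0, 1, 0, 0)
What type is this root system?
A_5

Compute the Cartan integers a_ij = 2(alpha_i, alpha_j)/(alpha_j, alpha_j); the resulting 5x5 Cartan matrix is
[[2, -1, 0, 0, 0], [-1, 2, 0, 0, -1], [0, 0, 2, -1, -1], [0, 0, -1, 2, 0], [0, -1, -1, 0, 2]].
All simple roots have the same length, so the diagram is simply laced. The associated Dynkin diagram is a chain of 5 nodes with single edges (A_5), so the type is A_5 (the algebra sl(6)).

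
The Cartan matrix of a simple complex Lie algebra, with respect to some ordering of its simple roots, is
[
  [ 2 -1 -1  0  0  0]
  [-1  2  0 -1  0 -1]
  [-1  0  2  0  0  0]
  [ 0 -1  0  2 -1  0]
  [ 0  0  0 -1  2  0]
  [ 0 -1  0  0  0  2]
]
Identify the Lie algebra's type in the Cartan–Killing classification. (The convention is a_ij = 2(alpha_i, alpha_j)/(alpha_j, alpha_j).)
The matrix has rank 6 with 2's on the diagonal. Reading the off-diagonal entries as Dynkin edges (a single edge where a_ij = a_ji = -1; a double or triple edge where a_ij * a_ji = 2 or 3), the diagram is a chain of 5 nodes with one extra node attached to the third node from one end (E_6). One simple-root ordering that puts it in standard form is (alpha_3, alpha_6, alpha_1, alpha_2, alpha_4, alpha_5). So the algebra is type E_6.

type E_6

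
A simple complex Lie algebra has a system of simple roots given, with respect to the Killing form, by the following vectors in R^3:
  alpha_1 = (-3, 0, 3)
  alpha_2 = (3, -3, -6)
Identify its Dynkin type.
Compute the Cartan integers a_ij = 2(alpha_i, alpha_j)/(alpha_j, alpha_j); the resulting 2x2 Cartan matrix is
[[2, -1], [-3, 2]].
The roots have two lengths (squared-length ratio 3:1); the short ones are alpha_{1}. The associated Dynkin diagram is two nodes joined by a triple edge (G_2), so the type is G_2.

G2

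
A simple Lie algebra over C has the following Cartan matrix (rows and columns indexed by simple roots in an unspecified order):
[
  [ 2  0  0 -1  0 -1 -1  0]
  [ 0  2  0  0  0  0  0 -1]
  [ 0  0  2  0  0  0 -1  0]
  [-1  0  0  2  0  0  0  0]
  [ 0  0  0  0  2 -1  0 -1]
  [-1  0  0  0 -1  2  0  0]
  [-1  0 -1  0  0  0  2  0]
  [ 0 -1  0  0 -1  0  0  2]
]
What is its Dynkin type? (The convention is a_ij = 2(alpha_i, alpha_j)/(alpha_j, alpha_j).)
E_8

The matrix has rank 8 with 2's on the diagonal. Reading the off-diagonal entries as Dynkin edges (a single edge where a_ij = a_ji = -1; a double or triple edge where a_ij * a_ji = 2 or 3), the diagram is a chain of 7 nodes with one extra node attached to the third node from one end (E_8). One simple-root ordering that puts it in standard form is (alpha_3, alpha_4, alpha_7, alpha_1, alpha_6, alpha_5, alpha_8, alpha_2). So the algebra is type E_8.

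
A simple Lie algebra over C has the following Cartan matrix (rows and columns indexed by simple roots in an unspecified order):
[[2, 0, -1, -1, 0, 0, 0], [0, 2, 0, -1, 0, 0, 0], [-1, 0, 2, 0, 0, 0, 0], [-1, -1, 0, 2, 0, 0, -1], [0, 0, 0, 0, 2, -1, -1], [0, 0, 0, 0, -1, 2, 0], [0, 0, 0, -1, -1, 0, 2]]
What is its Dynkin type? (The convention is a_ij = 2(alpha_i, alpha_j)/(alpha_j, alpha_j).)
The matrix has rank 7 with 2's on the diagonal. Reading the off-diagonal entries as Dynkin edges (a single edge where a_ij = a_ji = -1; a double or triple edge where a_ij * a_ji = 2 or 3), the diagram is a chain of 6 nodes with one extra node attached to the third node from one end (E_7). One simple-root ordering that puts it in standard form is (alpha_3, alpha_2, alpha_1, alpha_4, alpha_7, alpha_5, alpha_6). So the algebra is type E_7.

type E_7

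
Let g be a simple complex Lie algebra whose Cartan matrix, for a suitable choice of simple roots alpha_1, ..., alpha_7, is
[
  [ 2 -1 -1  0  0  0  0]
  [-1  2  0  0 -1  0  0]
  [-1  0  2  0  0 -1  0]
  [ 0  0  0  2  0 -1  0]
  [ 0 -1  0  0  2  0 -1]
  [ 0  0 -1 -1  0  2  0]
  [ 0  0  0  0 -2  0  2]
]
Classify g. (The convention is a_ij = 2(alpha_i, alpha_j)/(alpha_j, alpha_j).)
C_7 (sp(14))

The matrix has rank 7 with 2's on the diagonal. Reading the off-diagonal entries as Dynkin edges (a single edge where a_ij = a_ji = -1; a double or triple edge where a_ij * a_ji = 2 or 3), the diagram is a chain of 7 nodes with a double edge at one end; the terminal node there is the unique long simple root (C_7). One simple-root ordering that puts it in standard form is (alpha_4, alpha_6, alpha_3, alpha_1, alpha_2, alpha_5, alpha_7). So the algebra is type C_7, i.e. sp(14).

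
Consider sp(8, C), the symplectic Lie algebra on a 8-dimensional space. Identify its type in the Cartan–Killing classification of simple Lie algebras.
C4

This is sp(8), which has dimension 8(8+1)/2 = 36 and rank 8/2 = 4. In the classification of classical Lie algebras, the symplectic algebra sp(2n) has type C_n; here n = 4, so the Dynkin diagram is a chain of 4 nodes with a double edge at one end; the terminal node there is the unique long simple root (C_4). Hence the type is C_4.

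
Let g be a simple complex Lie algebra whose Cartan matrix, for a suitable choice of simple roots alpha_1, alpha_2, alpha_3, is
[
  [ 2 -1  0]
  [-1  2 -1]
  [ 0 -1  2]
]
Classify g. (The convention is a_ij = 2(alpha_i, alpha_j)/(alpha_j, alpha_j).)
The matrix has rank 3 with 2's on the diagonal. Reading the off-diagonal entries as Dynkin edges (a single edge where a_ij = a_ji = -1; a double or triple edge where a_ij * a_ji = 2 or 3), the diagram is a chain of 3 nodes with single edges (A_3). One simple-root ordering that puts it in standard form is (alpha_3, alpha_2, alpha_1). So the algebra is type A_3, i.e. sl(4).

A_3 (sl(4))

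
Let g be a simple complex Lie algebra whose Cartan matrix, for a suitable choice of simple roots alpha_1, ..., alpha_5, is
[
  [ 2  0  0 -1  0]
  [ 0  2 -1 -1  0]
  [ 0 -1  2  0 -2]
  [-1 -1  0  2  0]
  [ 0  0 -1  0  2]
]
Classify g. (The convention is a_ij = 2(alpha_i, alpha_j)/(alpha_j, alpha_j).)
The matrix has rank 5 with 2's on the diagonal. Reading the off-diagonal entries as Dynkin edges (a single edge where a_ij = a_ji = -1; a double or triple edge where a_ij * a_ji = 2 or 3), the diagram is a chain of 5 nodes with a double edge at one end; the terminal node there is the unique short simple root (B_5). One simple-root ordering that puts it in standard form is (alpha_1, alpha_4, alpha_2, alpha_3, alpha_5). So the algebra is type B_5, i.e. so(11).

type B_5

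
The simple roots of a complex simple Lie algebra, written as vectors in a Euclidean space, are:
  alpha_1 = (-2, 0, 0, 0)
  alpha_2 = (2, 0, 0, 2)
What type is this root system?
Compute the Cartan integers a_ij = 2(alpha_i, alpha_j)/(alpha_j, alpha_j); the resulting 2x2 Cartan matrix is
[[2, -1], [-2, 2]].
The roots have two lengths (squared-length ratio 2:1); the short ones are alpha_{1}. The associated Dynkin diagram is a chain of 2 nodes with a double edge at one end; the terminal node there is the unique short simple root (B_2), so the type is B_2 (the algebra so(5)).

B2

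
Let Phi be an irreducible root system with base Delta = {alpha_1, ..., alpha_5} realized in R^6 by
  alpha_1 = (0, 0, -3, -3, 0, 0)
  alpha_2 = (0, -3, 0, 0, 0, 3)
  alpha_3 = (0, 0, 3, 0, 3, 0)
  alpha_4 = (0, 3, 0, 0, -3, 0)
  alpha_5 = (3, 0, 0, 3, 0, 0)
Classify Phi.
type A_5

Compute the Cartan integers a_ij = 2(alpha_i, alpha_j)/(alpha_j, alpha_j); the resulting 5x5 Cartan matrix is
[[2, 0, -1, 0, -1], [0, 2, 0, -1, 0], [-1, 0, 2, -1, 0], [0, -1, -1, 2, 0], [-1, 0, 0, 0, 2]].
All simple roots have the same length, so the diagram is simply laced. The associated Dynkin diagram is a chain of 5 nodes with single edges (A_5), so the type is A_5 (the algebra sl(6)).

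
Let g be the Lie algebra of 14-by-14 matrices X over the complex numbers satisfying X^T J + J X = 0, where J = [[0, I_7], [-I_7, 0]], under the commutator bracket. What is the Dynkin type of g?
C7

This is sp(14), which has dimension 14(14+1)/2 = 105 and rank 14/2 = 7. In the classification of classical Lie algebras, the symplectic algebra sp(2n) has type C_n; here n = 7, so the Dynkin diagram is a chain of 7 nodes with a double edge at one end; the terminal node there is the unique long simple root (C_7). Hence the type is C_7.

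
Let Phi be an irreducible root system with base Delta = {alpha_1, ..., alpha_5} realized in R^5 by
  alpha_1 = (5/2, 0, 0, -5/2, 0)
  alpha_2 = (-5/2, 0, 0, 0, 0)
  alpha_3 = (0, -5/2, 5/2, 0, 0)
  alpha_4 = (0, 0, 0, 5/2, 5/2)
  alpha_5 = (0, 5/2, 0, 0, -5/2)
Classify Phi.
Compute the Cartan integers a_ij = 2(alpha_i, alpha_j)/(alpha_j, alpha_j); the resulting 5x5 Cartan matrix is
[[2, -2, 0, -1, 0], [-1, 2, 0, 0, 0], [0, 0, 2, 0, -1], [-1, 0, 0, 2, -1], [0, 0, -1, -1, 2]].
The roots have two lengths (squared-length ratio 2:1); the short ones are alpha_{2}. The associated Dynkin diagram is a chain of 5 nodes with a double edge at one end; the terminal node there is the unique short simple root (B_5), so the type is B_5 (the algebra so(11)).

B_5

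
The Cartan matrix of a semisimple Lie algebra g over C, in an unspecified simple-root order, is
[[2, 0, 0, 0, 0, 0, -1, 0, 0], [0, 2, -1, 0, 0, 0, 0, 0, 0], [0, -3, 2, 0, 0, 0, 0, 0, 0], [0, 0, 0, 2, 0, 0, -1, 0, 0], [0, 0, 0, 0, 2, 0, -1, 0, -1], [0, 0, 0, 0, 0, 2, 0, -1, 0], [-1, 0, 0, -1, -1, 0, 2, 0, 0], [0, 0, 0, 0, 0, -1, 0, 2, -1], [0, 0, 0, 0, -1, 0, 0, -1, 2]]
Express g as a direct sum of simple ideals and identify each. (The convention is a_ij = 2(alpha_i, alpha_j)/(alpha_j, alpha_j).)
The diagram associated to this matrix has two connected components: the simple roots {alpha_1, alpha_4, alpha_5, alpha_6, alpha_7, alpha_8, alpha_9} form a chain of 5 nodes with a fork of two nodes at one end (D_7), and {alpha_2, alpha_3} form two nodes joined by a triple edge (G_2). A semisimple Lie algebra decomposes uniquely as the direct sum of simple ideals, one per connected component of its Dynkin diagram, so g ≅ D_7 ⊕ G_2 (dimension 91 + 14 = 105).

D_7 (so(14)) + G_2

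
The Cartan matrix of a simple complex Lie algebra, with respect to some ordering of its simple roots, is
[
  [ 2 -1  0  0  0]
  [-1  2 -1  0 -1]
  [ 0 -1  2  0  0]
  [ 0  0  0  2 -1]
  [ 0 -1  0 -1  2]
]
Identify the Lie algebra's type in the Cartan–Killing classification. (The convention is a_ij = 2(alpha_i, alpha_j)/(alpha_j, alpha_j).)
The matrix has rank 5 with 2's on the diagonal. Reading the off-diagonal entries as Dynkin edges (a single edge where a_ij = a_ji = -1; a double or triple edge where a_ij * a_ji = 2 or 3), the diagram is a chain of 3 nodes with a fork of two nodes at one end (D_5). One simple-root ordering that puts it in standard form is (alpha_4, alpha_5, alpha_2, alpha_1, alpha_3). So the algebra is type D_5, i.e. so(10).

type D_5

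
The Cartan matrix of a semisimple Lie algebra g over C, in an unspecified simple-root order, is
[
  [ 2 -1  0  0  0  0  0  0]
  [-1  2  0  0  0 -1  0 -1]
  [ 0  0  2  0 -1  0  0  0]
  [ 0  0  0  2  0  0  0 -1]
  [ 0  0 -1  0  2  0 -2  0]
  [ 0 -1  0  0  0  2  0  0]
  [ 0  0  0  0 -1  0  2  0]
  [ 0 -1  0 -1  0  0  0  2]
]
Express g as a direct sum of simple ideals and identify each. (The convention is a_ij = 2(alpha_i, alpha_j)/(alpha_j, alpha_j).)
B_3 ⊕ D_5

The diagram associated to this matrix has two connected components: the simple roots {alpha_3, alpha_5, alpha_7} form a chain of 3 nodes with a double edge at one end; the terminal node there is the unique short simple root (B_3), and {alpha_1, alpha_2, alpha_4, alpha_6, alpha_8} form a chain of 3 nodes with a fork of two nodes at one end (D_5). A semisimple Lie algebra decomposes uniquely as the direct sum of simple ideals, one per connected component of its Dynkin diagram, so g ≅ B_3 ⊕ D_5 (dimension 21 + 45 = 66).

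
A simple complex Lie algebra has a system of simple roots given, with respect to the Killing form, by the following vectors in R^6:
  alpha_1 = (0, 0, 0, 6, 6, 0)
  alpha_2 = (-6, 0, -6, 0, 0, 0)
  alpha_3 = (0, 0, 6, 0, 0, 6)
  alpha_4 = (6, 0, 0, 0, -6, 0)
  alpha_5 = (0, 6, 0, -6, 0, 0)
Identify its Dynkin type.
type A_5

Compute the Cartan integers a_ij = 2(alpha_i, alpha_j)/(alpha_j, alpha_j); the resulting 5x5 Cartan matrix is
[[2, 0, 0, -1, -1], [0, 2, -1, -1, 0], [0, -1, 2, 0, 0], [-1, -1, 0, 2, 0], [-1, 0, 0, 0, 2]].
All simple roots have the same length, so the diagram is simply laced. The associated Dynkin diagram is a chain of 5 nodes with single edges (A_5), so the type is A_5 (the algebra sl(6)).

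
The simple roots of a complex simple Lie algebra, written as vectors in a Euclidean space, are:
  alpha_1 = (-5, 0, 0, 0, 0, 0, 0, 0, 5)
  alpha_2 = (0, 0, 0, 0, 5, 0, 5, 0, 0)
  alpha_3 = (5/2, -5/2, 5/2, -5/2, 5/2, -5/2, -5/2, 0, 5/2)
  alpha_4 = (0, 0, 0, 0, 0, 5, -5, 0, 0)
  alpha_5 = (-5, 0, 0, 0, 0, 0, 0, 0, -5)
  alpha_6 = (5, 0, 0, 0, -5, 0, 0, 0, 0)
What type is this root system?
E6

Compute the Cartan integers a_ij = 2(alpha_i, alpha_j)/(alpha_j, alpha_j); the resulting 6x6 Cartan matrix is
[[2, 0, 0, 0, 0, -1], [0, 2, 0, -1, 0, -1], [0, 0, 2, 0, -1, 0], [0, -1, 0, 2, 0, 0], [0, 0, -1, 0, 2, -1], [-1, -1, 0, 0, -1, 2]].
All simple roots have the same length, so the diagram is simply laced. The associated Dynkin diagram is a chain of 5 nodes with one extra node attached to the third node from one end (E_6), so the type is E_6.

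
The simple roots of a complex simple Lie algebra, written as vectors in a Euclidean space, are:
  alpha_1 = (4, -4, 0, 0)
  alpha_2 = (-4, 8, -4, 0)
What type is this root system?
Compute the Cartan integers a_ij = 2(alpha_i, alpha_j)/(alpha_j, alpha_j); the resulting 2x2 Cartan matrix is
[[2, -1], [-3, 2]].
The roots have two lengths (squared-length ratio 3:1); the short ones are alpha_{1}. The associated Dynkin diagram is two nodes joined by a triple edge (G_2), so the type is G_2.

G_2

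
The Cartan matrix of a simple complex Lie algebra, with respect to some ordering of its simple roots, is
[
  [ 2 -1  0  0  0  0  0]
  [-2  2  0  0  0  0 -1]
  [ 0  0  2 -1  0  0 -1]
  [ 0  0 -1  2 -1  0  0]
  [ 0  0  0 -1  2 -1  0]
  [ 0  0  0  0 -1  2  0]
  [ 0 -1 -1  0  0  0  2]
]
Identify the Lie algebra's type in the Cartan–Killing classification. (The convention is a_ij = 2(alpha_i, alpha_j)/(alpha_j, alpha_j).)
B7

The matrix has rank 7 with 2's on the diagonal. Reading the off-diagonal entries as Dynkin edges (a single edge where a_ij = a_ji = -1; a double or triple edge where a_ij * a_ji = 2 or 3), the diagram is a chain of 7 nodes with a double edge at one end; the terminal node there is the unique short simple root (B_7). One simple-root ordering that puts it in standard form is (alpha_6, alpha_5, alpha_4, alpha_3, alpha_7, alpha_2, alpha_1). So the algebra is type B_7, i.e. so(15).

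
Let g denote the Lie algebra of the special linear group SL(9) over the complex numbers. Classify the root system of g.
This is sl(9), which has dimension 9^2 - 1 = 80 and rank 9 - 1 = 8 (a Cartan subalgebra is the diagonal traceless matrices). In the classification of classical Lie algebras, the special linear algebra sl(n+1) has type A_n; here n = 8, so the Dynkin diagram is a chain of 8 nodes with single edges (A_8). Hence the type is A_8.

A8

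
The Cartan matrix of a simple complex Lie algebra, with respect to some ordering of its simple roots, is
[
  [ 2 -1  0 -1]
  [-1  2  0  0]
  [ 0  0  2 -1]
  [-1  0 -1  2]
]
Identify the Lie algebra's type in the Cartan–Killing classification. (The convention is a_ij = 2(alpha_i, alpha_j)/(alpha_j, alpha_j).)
The matrix has rank 4 with 2's on the diagonal. Reading the off-diagonal entries as Dynkin edges (a single edge where a_ij = a_ji = -1; a double or triple edge where a_ij * a_ji = 2 or 3), the diagram is a chain of 4 nodes with single edges (A_4). One simple-root ordering that puts it in standard form is (alpha_2, alpha_1, alpha_4, alpha_3). So the algebra is type A_4, i.e. sl(5).

A4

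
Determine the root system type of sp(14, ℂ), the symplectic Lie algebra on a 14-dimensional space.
This is sp(14), which has dimension 14(14+1)/2 = 105 and rank 14/2 = 7. In the classification of classical Lie algebras, the symplectic algebra sp(2n) has type C_n; here n = 7, so the Dynkin diagram is a chain of 7 nodes with a double edge at one end; the terminal node there is the unique long simple root (C_7). Hence the type is C_7.

C7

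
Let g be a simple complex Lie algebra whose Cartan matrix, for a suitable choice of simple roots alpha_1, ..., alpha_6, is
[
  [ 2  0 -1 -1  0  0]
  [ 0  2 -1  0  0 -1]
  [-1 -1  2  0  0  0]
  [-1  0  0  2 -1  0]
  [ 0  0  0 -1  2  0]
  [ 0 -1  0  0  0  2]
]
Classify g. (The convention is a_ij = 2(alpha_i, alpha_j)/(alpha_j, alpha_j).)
The matrix has rank 6 with 2's on the diagonal. Reading the off-diagonal entries as Dynkin edges (a single edge where a_ij = a_ji = -1; a double or triple edge where a_ij * a_ji = 2 or 3), the diagram is a chain of 6 nodes with single edges (A_6). One simple-root ordering that puts it in standard form is (alpha_6, alpha_2, alpha_3, alpha_1, alpha_4, alpha_5). So the algebra is type A_6, i.e. sl(7).

A_6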